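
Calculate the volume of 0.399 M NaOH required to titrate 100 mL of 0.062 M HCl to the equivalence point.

At equivalence: moles acid = moles base. moles HCl = 0.062 × 100/1000 = 0.0062 mol. V_base = moles / 0.399 × 1000 = 15.5 mL.

V_{base} = 15.5 mL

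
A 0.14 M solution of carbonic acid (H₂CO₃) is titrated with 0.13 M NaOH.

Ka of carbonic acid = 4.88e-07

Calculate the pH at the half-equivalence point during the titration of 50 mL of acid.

At half-equivalence [HA] = [A⁻], so Henderson-Hasselbalch gives pH = pKa = -log(4.88e-07) = 6.31.

pH = pKa = 6.31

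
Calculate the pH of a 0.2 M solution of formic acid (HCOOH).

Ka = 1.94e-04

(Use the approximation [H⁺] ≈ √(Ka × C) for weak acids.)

[H⁺] = √(Ka × C) = √(1.94e-04 × 0.2) = 6.2290e-03. pH = -log(6.2290e-03)

pH = 2.21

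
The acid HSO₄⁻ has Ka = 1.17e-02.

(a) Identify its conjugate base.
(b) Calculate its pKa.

(a) The conjugate base is formed by removing one H⁺ from HSO₄⁻, giving SO₄²⁻. (b) pKa = -log(Ka) = -log(1.17e-02) = 1.93.

Conjugate base: SO₄²⁻; pK_a = 1.93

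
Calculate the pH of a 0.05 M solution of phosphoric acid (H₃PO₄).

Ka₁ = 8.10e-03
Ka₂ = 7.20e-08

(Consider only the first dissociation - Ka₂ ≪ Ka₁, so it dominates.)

First dissociation dominates. From Ka₁ = [H⁺][HA⁻]/[H₂A], x² + Ka₁·x − Ka₁·C = 0 with C = 0.05 M and Ka₁ = 8.10e-03. Solving: [H⁺] = (−Ka₁ + √(Ka₁² + 4·Ka₁·C)) / 2 = 1.6478e-02 M. pH = -log(1.6478e-02) = 1.78.

pH = 1.78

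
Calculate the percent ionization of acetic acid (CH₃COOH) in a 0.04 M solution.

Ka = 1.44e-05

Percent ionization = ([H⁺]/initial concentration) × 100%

Using Ka equilibrium: x² + Ka×x - Ka×C = 0. Solving: [H⁺] = 7.5178e-04. Percent = (7.5178e-04/0.04) × 100

Percent ionization = 1.88%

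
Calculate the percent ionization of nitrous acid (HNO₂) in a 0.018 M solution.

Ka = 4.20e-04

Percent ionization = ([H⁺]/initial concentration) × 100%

Using Ka equilibrium: x² + Ka×x - Ka×C = 0. Solving: [H⁺] = 2.5476e-03. Percent = (2.5476e-03/0.018) × 100

Percent ionization = 14.2%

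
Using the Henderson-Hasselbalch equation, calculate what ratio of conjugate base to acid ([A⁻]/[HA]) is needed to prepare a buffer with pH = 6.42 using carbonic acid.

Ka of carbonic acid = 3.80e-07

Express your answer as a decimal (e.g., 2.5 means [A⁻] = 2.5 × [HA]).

pKa = -log(3.80e-07) = 6.4202. pH = pKa + log([A⁻]/[HA]), so log([A⁻]/[HA]) = pH − pKa = 6.42 − 6.4202 = -0.0002. [A⁻]/[HA] = 10^(-0.0002) = 1.00

[A⁻]/[HA] = 1.00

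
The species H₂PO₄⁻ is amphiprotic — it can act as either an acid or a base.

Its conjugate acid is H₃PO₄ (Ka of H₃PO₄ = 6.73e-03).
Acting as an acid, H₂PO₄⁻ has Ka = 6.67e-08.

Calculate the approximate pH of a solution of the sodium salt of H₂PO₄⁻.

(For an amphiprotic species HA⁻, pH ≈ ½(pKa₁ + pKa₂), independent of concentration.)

pKa₁ = -log(6.73e-03) = 2.17; pKa₂ = -log(6.67e-08) = 7.18. For an amphiprotic species, pH ≈ ½(pKa₁ + pKa₂) = ½(2.17 + 7.18) = 4.67.

pH = 4.67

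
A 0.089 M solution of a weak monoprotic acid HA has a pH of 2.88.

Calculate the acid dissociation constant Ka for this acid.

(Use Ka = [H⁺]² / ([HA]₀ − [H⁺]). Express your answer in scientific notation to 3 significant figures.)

[H⁺] = 10^(−pH) = 10^(−2.88) = 1.318e-03 M. For HA ⇌ H⁺ + A⁻, Ka = [H⁺][A⁻]/[HA] = [H⁺]² / ([HA]₀ − [H⁺]) = (1.318e-03)² / (0.089 − 1.318e-03) = 1.98e-05.

K_a = 1.98e-05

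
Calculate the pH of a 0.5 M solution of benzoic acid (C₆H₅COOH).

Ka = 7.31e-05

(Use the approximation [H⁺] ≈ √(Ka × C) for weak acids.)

[H⁺] = √(Ka × C) = √(7.31e-05 × 0.5) = 6.0457e-03. pH = -log(6.0457e-03)

pH = 2.22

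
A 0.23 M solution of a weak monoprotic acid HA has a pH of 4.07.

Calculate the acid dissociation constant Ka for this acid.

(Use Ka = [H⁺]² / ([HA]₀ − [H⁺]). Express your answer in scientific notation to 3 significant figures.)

[H⁺] = 10^(−pH) = 10^(−4.07) = 8.511e-05 M. For HA ⇌ H⁺ + A⁻, Ka = [H⁺][A⁻]/[HA] = [H⁺]² / ([HA]₀ − [H⁺]) = (8.511e-05)² / (0.23 − 8.511e-05) = 3.15e-08.

K_a = 3.15e-08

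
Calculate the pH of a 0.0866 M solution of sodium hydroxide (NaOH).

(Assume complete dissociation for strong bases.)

[OH⁻] = 0.0866 M for strong base. pOH = -log[OH⁻] = 1.06, pH = 14 - pOH

pH = 12.94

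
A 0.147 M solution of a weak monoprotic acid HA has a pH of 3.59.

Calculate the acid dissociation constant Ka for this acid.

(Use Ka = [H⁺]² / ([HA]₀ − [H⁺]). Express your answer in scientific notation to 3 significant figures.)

[H⁺] = 10^(−pH) = 10^(−3.59) = 2.570e-04 M. For HA ⇌ H⁺ + A⁻, Ka = [H⁺][A⁻]/[HA] = [H⁺]² / ([HA]₀ − [H⁺]) = (2.570e-04)² / (0.147 − 2.570e-04) = 4.50e-07.

K_a = 4.50e-07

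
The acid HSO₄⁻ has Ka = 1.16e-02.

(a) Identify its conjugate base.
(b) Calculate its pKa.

(a) The conjugate base is formed by removing one H⁺ from HSO₄⁻, giving SO₄²⁻. (b) pKa = -log(Ka) = -log(1.16e-02) = 1.94.

Conjugate base: SO₄²⁻; pK_a = 1.94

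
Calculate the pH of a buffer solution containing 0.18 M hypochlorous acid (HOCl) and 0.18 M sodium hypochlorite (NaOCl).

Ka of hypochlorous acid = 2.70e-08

pKa = -log(2.70e-08) = 7.57. pH = pKa + log([A⁻]/[HA]) = 7.57 + log(0.18/0.18)

pH = 7.57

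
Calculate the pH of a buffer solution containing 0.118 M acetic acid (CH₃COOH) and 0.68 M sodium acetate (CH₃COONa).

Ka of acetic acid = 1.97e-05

pKa = -log(1.97e-05) = 4.71. pH = pKa + log([A⁻]/[HA]) = 4.71 + log(0.68/0.118)

pH = 5.47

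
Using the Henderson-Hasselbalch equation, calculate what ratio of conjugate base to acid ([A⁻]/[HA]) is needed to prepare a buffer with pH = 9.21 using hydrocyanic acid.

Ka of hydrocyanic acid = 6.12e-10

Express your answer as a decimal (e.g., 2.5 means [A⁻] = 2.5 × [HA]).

pKa = -log(6.12e-10) = 9.2132. pH = pKa + log([A⁻]/[HA]), so log([A⁻]/[HA]) = pH − pKa = 9.21 − 9.2132 = -0.0032. [A⁻]/[HA] = 10^(-0.0032) = 0.993

[A⁻]/[HA] = 0.993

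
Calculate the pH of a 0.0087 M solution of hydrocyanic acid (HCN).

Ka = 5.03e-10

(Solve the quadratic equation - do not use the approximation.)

x² + Ka×x - Ka×C = 0. Using quadratic formula: [H⁺] = 2.0917e-06

pH = 5.68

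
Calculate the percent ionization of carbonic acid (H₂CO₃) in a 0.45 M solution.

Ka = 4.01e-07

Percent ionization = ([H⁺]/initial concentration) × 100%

Using Ka equilibrium: x² + Ka×x - Ka×C = 0. Solving: [H⁺] = 4.2459e-04. Percent = (4.2459e-04/0.45) × 100

Percent ionization = 0.0944%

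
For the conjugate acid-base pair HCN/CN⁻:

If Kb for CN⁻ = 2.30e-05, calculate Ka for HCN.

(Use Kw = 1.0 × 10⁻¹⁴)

For a conjugate pair Ka × Kb = Kw, so Ka = Kw/Kb = 1.0 × 10⁻¹⁴ / 2.30e-05 = 4.35e-10.

K_a = 4.35e-10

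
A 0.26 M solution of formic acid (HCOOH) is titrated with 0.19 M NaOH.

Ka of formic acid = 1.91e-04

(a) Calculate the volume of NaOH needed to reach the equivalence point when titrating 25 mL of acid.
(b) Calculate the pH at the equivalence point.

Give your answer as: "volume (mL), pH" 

moles acid = 0.26 × 25/1000 = 0.0065 mol; V_base = moles/0.19 × 1000 = 34.2 mL. At equivalence only the conjugate base is present: [A⁻] = 0.0065/0.059 = 1.0978e-01 M. Kb = Kw/Ka = 5.24e-11; [OH⁻] = √(Kb × [A⁻]) = 2.3974e-06; pOH = 5.62; pH = 14 - pOH = 8.38.

V = 34.2 mL, pH = 8.38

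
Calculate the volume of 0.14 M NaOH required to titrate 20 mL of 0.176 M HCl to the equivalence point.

At equivalence: moles acid = moles base. moles HCl = 0.176 × 20/1000 = 0.00352 mol. V_base = moles / 0.14 × 1000 = 25.1 mL.

V_{base} = 25.1 mL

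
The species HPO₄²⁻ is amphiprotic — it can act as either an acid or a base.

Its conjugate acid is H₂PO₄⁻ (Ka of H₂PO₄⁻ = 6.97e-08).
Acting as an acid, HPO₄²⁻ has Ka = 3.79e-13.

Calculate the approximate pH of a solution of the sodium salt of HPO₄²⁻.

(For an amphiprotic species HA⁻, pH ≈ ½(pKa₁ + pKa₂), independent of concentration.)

pKa₁ = -log(6.97e-08) = 7.16; pKa₂ = -log(3.79e-13) = 12.42. For an amphiprotic species, pH ≈ ½(pKa₁ + pKa₂) = ½(7.16 + 12.42) = 9.79.

pH = 9.79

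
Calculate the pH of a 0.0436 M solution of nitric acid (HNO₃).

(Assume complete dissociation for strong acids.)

[H⁺] = 0.0436 M for strong acid. pH = -log[H⁺] = -log(0.0436)

pH = 1.36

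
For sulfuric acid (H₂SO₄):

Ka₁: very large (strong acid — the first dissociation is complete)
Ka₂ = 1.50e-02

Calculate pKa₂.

pKa₂ = -log(Ka₂) = -log(1.50e-02) = 1.82.

pK_{a2} = 1.82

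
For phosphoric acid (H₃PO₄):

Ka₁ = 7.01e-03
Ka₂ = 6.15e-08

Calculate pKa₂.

pKa₂ = -log(Ka₂) = -log(6.15e-08) = 7.21.

pK_{a2} = 7.21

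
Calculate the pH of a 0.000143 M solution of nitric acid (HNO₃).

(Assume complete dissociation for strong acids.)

[H⁺] = 0.000143 M for strong acid. pH = -log[H⁺] = -log(0.000143)

pH = 3.84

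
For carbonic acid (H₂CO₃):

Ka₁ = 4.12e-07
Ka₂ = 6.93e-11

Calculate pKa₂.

pKa₂ = -log(Ka₂) = -log(6.93e-11) = 10.16.

pK_{a2} = 10.16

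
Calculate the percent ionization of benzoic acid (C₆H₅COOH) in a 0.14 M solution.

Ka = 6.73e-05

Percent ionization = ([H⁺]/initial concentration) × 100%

Using Ka equilibrium: x² + Ka×x - Ka×C = 0. Solving: [H⁺] = 3.0361e-03. Percent = (3.0361e-03/0.14) × 100

Percent ionization = 2.17%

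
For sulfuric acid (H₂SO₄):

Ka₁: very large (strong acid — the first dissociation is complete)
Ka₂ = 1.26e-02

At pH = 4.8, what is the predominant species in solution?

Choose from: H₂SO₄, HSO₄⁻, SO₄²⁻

The first dissociation is complete, so H₂SO₄ itself is never the predominant species in water; pKa₂ = -log(1.26e-02) = 1.90. For a polyprotic acid the predominant species crosses at each pKa: below pKa_n the protonated form dominates, above it the deprotonated form does. At pH = 4.8, the predominant species is SO₄²⁻.

SO₄²⁻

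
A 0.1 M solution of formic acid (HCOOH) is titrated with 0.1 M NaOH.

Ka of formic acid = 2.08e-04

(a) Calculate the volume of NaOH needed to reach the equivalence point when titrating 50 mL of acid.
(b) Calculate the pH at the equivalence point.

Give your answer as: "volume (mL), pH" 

moles acid = 0.1 × 50/1000 = 0.005 mol; V_base = moles/0.1 × 1000 = 50.0 mL. At equivalence only the conjugate base is present: [A⁻] = 0.005/0.100 = 5.0000e-02 M. Kb = Kw/Ka = 4.81e-11; [OH⁻] = √(Kb × [A⁻]) = 1.5504e-06; pOH = 5.81; pH = 14 - pOH = 8.19.

V = 50.0 mL, pH = 8.19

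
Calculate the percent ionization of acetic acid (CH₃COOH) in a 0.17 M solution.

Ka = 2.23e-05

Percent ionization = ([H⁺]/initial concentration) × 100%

Using Ka equilibrium: x² + Ka×x - Ka×C = 0. Solving: [H⁺] = 1.9359e-03. Percent = (1.9359e-03/0.17) × 100

Percent ionization = 1.14%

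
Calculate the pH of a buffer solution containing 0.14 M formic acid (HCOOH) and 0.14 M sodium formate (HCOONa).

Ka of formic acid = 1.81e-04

pKa = -log(1.81e-04) = 3.74. pH = pKa + log([A⁻]/[HA]) = 3.74 + log(0.14/0.14)

pH = 3.74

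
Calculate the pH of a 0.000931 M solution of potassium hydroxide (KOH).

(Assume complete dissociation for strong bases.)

[OH⁻] = 0.000931 M for strong base. pOH = -log[OH⁻] = 3.03, pH = 14 - pOH

pH = 10.97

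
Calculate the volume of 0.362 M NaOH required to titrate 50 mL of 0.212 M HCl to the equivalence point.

At equivalence: moles acid = moles base. moles HCl = 0.212 × 50/1000 = 0.0106 mol. V_base = moles / 0.362 × 1000 = 29.3 mL.

V_{base} = 29.3 mL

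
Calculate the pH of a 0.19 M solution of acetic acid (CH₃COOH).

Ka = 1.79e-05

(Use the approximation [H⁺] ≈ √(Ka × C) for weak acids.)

[H⁺] = √(Ka × C) = √(1.79e-05 × 0.19) = 1.8442e-03. pH = -log(1.8442e-03)

pH = 2.73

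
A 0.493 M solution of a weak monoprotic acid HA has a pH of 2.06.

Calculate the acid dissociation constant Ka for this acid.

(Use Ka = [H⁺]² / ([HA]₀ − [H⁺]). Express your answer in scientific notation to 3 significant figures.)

[H⁺] = 10^(−pH) = 10^(−2.06) = 8.710e-03 M. For HA ⇌ H⁺ + A⁻, Ka = [H⁺][A⁻]/[HA] = [H⁺]² / ([HA]₀ − [H⁺]) = (8.710e-03)² / (0.493 − 8.710e-03) = 1.57e-04.

K_a = 1.57e-04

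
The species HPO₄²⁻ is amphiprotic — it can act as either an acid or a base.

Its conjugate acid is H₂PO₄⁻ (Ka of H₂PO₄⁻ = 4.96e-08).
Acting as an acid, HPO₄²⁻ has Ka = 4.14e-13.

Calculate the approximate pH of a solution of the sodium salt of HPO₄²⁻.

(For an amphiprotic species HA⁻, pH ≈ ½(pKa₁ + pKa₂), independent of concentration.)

pKa₁ = -log(4.96e-08) = 7.30; pKa₂ = -log(4.14e-13) = 12.38. For an amphiprotic species, pH ≈ ½(pKa₁ + pKa₂) = ½(7.30 + 12.38) = 9.84.

pH = 9.84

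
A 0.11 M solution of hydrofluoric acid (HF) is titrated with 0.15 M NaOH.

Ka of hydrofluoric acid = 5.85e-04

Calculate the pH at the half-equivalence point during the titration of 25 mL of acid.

At half-equivalence [HA] = [A⁻], so Henderson-Hasselbalch gives pH = pKa = -log(5.85e-04) = 3.23.

pH = pKa = 3.23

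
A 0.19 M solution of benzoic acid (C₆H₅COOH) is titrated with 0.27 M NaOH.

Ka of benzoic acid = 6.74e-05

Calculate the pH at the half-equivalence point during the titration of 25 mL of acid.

At half-equivalence [HA] = [A⁻], so Henderson-Hasselbalch gives pH = pKa = -log(6.74e-05) = 4.17.

pH = pKa = 4.17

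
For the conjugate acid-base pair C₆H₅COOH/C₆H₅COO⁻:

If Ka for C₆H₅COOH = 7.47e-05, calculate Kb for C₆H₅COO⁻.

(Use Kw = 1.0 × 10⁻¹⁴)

For a conjugate pair Ka × Kb = Kw, so Kb = Kw/Ka = 1.0 × 10⁻¹⁴ / 7.47e-05 = 1.34e-10.

K_b = 1.34e-10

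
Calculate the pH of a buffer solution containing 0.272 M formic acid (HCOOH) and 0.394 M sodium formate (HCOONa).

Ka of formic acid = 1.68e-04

pKa = -log(1.68e-04) = 3.77. pH = pKa + log([A⁻]/[HA]) = 3.77 + log(0.394/0.272)

pH = 3.94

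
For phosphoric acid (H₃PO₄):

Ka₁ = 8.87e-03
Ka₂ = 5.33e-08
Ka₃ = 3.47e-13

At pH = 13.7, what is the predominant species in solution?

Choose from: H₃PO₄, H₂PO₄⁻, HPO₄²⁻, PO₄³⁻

pKa₁ = 2.05, pKa₂ = 7.27, pKa₃ = 12.46. For a polyprotic acid the predominant species crosses at each pKa: below pKa_n the protonated form dominates, above it the deprotonated form does. At pH = 13.7, the predominant species is PO₄³⁻.

PO₄³⁻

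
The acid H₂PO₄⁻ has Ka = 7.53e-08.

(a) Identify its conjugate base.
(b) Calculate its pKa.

(a) The conjugate base is formed by removing one H⁺ from H₂PO₄⁻, giving HPO₄²⁻. (b) pKa = -log(Ka) = -log(7.53e-08) = 7.12.

Conjugate base: HPO₄²⁻; pK_a = 7.12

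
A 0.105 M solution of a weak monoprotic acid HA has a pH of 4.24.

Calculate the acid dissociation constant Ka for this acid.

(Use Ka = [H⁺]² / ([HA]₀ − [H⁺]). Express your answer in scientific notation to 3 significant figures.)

[H⁺] = 10^(−pH) = 10^(−4.24) = 5.754e-05 M. For HA ⇌ H⁺ + A⁻, Ka = [H⁺][A⁻]/[HA] = [H⁺]² / ([HA]₀ − [H⁺]) = (5.754e-05)² / (0.105 − 5.754e-05) = 3.16e-08.

K_a = 3.16e-08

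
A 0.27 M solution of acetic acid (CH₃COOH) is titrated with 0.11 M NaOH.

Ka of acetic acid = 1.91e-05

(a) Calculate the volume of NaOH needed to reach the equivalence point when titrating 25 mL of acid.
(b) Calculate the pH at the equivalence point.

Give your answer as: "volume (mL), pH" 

moles acid = 0.27 × 25/1000 = 0.00675 mol; V_base = moles/0.11 × 1000 = 61.4 mL. At equivalence only the conjugate base is present: [A⁻] = 0.00675/0.086 = 7.8158e-02 M. Kb = Kw/Ka = 5.24e-10; [OH⁻] = √(Kb × [A⁻]) = 6.3969e-06; pOH = 5.19; pH = 14 - pOH = 8.81.

V = 61.4 mL, pH = 8.81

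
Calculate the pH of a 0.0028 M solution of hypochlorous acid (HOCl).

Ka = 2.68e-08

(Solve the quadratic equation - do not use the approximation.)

x² + Ka×x - Ka×C = 0. Using quadratic formula: [H⁺] = 8.6492e-06

pH = 5.06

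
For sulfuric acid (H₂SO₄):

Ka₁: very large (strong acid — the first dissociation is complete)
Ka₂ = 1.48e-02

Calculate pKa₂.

pKa₂ = -log(Ka₂) = -log(1.48e-02) = 1.83.

pK_{a2} = 1.83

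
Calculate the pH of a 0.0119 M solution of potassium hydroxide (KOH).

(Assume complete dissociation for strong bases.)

[OH⁻] = 0.0119 M for strong base. pOH = -log[OH⁻] = 1.92, pH = 14 - pOH

pH = 12.08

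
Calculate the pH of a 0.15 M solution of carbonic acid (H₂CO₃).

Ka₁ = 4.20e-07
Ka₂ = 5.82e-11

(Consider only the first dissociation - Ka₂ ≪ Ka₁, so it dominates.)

First dissociation dominates. From Ka₁ = [H⁺][HA⁻]/[H₂A], x² + Ka₁·x − Ka₁·C = 0 with C = 0.15 M and Ka₁ = 4.20e-07. Solving: [H⁺] = (−Ka₁ + √(Ka₁² + 4·Ka₁·C)) / 2 = 2.5079e-04 M. pH = -log(2.5079e-04) = 3.60.

pH = 3.60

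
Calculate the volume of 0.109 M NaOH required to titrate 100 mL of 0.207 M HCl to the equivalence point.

At equivalence: moles acid = moles base. moles HCl = 0.207 × 100/1000 = 0.0207 mol. V_base = moles / 0.109 × 1000 = 189.9 mL.

V_{base} = 189.9 mL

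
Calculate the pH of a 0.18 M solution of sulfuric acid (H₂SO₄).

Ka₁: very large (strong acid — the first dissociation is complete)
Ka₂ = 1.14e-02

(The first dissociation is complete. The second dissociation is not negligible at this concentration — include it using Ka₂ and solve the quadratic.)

First dissociation is complete: [H⁺]₀ = [HSO₄⁻]₀ = C = 0.18 M. Second dissociation HSO₄⁻ ⇌ H⁺ + SO₄²⁻: let x = [SO₄²⁻]. Ka₂ = (C + x)·x / (C − x) = 1.14e-02 → x² + (C + Ka₂)·x − Ka₂·C = 0 → x² + 0.19140·x − 2.052e-03 = 0. x = (−0.19140 + √(0.19140² + 4 × 2.052e-03)) / 2 = 1.0180e-02 M. [H⁺] = C + x = 0.18 + 1.0180e-02 = 1.9018e-01 M. pH = -log(1.9018e-01) = 0.72.

pH = 0.72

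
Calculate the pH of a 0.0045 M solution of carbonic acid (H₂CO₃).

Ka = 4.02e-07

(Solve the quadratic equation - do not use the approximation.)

x² + Ka×x - Ka×C = 0. Using quadratic formula: [H⁺] = 4.2332e-05

pH = 4.37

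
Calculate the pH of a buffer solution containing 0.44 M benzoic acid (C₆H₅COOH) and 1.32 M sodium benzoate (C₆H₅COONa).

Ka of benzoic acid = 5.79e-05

pKa = -log(5.79e-05) = 4.24. pH = pKa + log([A⁻]/[HA]) = 4.24 + log(1.32/0.44)

pH = 4.71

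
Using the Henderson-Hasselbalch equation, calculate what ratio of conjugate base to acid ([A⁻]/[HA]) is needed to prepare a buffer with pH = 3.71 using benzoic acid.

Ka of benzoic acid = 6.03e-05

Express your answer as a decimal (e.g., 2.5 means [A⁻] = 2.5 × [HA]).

pKa = -log(6.03e-05) = 4.2197. pH = pKa + log([A⁻]/[HA]), so log([A⁻]/[HA]) = pH − pKa = 3.71 − 4.2197 = -0.5097. [A⁻]/[HA] = 10^(-0.5097) = 0.309

[A⁻]/[HA] = 0.309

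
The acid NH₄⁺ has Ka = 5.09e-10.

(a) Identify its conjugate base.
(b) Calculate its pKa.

(a) The conjugate base is formed by removing one H⁺ from NH₄⁺, giving NH₃. (b) pKa = -log(Ka) = -log(5.09e-10) = 9.29.

Conjugate base: NH₃; pK_a = 9.29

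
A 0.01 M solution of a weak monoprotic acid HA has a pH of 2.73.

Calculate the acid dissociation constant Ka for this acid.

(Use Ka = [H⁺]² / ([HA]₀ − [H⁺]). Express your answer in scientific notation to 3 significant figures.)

[H⁺] = 10^(−pH) = 10^(−2.73) = 1.862e-03 M. For HA ⇌ H⁺ + A⁻, Ka = [H⁺][A⁻]/[HA] = [H⁺]² / ([HA]₀ − [H⁺]) = (1.862e-03)² / (0.01 − 1.862e-03) = 4.26e-04.

K_a = 4.26e-04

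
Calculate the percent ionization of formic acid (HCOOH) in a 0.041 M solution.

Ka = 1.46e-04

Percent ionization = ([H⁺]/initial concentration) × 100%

Using Ka equilibrium: x² + Ka×x - Ka×C = 0. Solving: [H⁺] = 2.3747e-03. Percent = (2.3747e-03/0.041) × 100

Percent ionization = 5.79%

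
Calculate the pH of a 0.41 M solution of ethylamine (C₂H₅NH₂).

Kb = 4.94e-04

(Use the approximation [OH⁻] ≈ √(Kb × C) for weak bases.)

[OH⁻] = √(Kb × C) = √(4.94e-04 × 0.41) = 1.4232e-02. pOH = 1.85, pH = 14 - pOH

pH = 12.15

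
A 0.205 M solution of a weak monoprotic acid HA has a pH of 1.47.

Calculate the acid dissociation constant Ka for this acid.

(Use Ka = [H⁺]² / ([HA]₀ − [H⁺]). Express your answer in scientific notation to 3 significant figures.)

[H⁺] = 10^(−pH) = 10^(−1.47) = 3.388e-02 M. For HA ⇌ H⁺ + A⁻, Ka = [H⁺][A⁻]/[HA] = [H⁺]² / ([HA]₀ − [H⁺]) = (3.388e-02)² / (0.205 − 3.388e-02) = 6.71e-03.

K_a = 6.71e-03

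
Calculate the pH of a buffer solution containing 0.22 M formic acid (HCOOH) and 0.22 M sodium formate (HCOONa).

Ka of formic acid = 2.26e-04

pKa = -log(2.26e-04) = 3.65. pH = pKa + log([A⁻]/[HA]) = 3.65 + log(0.22/0.22)

pH = 3.65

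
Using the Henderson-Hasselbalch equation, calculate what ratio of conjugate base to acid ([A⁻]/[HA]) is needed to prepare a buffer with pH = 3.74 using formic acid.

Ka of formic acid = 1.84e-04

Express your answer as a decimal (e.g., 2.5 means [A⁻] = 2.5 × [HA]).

pKa = -log(1.84e-04) = 3.7352. pH = pKa + log([A⁻]/[HA]), so log([A⁻]/[HA]) = pH − pKa = 3.74 − 3.7352 = 0.0048. [A⁻]/[HA] = 10^(0.0048) = 1.01

[A⁻]/[HA] = 1.01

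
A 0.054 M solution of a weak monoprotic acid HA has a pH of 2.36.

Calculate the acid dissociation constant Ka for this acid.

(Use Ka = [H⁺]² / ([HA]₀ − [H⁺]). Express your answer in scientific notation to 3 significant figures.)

[H⁺] = 10^(−pH) = 10^(−2.36) = 4.365e-03 M. For HA ⇌ H⁺ + A⁻, Ka = [H⁺][A⁻]/[HA] = [H⁺]² / ([HA]₀ − [H⁺]) = (4.365e-03)² / (0.054 − 4.365e-03) = 3.84e-04.

K_a = 3.84e-04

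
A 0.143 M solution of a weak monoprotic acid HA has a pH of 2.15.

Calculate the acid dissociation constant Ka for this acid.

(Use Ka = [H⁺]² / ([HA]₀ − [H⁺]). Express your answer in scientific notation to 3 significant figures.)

[H⁺] = 10^(−pH) = 10^(−2.15) = 7.079e-03 M. For HA ⇌ H⁺ + A⁻, Ka = [H⁺][A⁻]/[HA] = [H⁺]² / ([HA]₀ − [H⁺]) = (7.079e-03)² / (0.143 − 7.079e-03) = 3.69e-04.

K_a = 3.69e-04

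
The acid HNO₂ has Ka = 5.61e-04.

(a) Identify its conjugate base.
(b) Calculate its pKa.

(a) The conjugate base is formed by removing one H⁺ from HNO₂, giving NO₂⁻. (b) pKa = -log(Ka) = -log(5.61e-04) = 3.25.

Conjugate base: NO₂⁻; pK_a = 3.25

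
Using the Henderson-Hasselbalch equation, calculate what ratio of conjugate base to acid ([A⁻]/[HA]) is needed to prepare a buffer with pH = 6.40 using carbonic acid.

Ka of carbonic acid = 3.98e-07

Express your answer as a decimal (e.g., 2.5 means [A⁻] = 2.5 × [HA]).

pKa = -log(3.98e-07) = 6.4001. pH = pKa + log([A⁻]/[HA]), so log([A⁻]/[HA]) = pH − pKa = 6.40 − 6.4001 = -0.0001. [A⁻]/[HA] = 10^(-0.0001) = 1.00

[A⁻]/[HA] = 1.00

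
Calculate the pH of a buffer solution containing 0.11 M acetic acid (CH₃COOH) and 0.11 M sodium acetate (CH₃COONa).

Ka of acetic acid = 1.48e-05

pKa = -log(1.48e-05) = 4.83. pH = pKa + log([A⁻]/[HA]) = 4.83 + log(0.11/0.11)

pH = 4.83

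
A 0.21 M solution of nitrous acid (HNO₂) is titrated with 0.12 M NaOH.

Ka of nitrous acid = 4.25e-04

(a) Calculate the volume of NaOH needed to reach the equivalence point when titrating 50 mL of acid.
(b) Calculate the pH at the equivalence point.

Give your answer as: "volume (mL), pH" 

moles acid = 0.21 × 50/1000 = 0.0105 mol; V_base = moles/0.12 × 1000 = 87.5 mL. At equivalence only the conjugate base is present: [A⁻] = 0.0105/0.138 = 7.6364e-02 M. Kb = Kw/Ka = 2.35e-11; [OH⁻] = √(Kb × [A⁻]) = 1.3404e-06; pOH = 5.87; pH = 14 - pOH = 8.13.

V = 87.5 mL, pH = 8.13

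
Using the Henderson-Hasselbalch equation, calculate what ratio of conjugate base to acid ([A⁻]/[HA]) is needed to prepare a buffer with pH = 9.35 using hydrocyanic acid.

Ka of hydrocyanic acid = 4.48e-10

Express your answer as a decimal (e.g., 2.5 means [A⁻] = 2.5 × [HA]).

pKa = -log(4.48e-10) = 9.3487. pH = pKa + log([A⁻]/[HA]), so log([A⁻]/[HA]) = pH − pKa = 9.35 − 9.3487 = 0.0013. [A⁻]/[HA] = 10^(0.0013) = 1.00

[A⁻]/[HA] = 1.00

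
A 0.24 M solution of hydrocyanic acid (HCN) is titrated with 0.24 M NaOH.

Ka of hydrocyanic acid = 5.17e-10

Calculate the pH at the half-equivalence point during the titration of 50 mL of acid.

At half-equivalence [HA] = [A⁻], so Henderson-Hasselbalch gives pH = pKa = -log(5.17e-10) = 9.29.

pH = pKa = 9.29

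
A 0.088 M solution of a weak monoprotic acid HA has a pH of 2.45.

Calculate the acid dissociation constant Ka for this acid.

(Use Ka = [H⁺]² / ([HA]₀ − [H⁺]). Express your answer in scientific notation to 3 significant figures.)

[H⁺] = 10^(−pH) = 10^(−2.45) = 3.548e-03 M. For HA ⇌ H⁺ + A⁻, Ka = [H⁺][A⁻]/[HA] = [H⁺]² / ([HA]₀ − [H⁺]) = (3.548e-03)² / (0.088 − 3.548e-03) = 1.49e-04.

K_a = 1.49e-04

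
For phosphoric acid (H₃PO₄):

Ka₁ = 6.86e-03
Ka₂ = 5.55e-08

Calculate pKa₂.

pKa₂ = -log(Ka₂) = -log(5.55e-08) = 7.26.

pK_{a2} = 7.26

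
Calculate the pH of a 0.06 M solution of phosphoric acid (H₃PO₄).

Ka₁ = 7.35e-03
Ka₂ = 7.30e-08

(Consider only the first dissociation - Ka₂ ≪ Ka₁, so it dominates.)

First dissociation dominates. From Ka₁ = [H⁺][HA⁻]/[H₂A], x² + Ka₁·x − Ka₁·C = 0 with C = 0.06 M and Ka₁ = 7.35e-03. Solving: [H⁺] = (−Ka₁ + √(Ka₁² + 4·Ka₁·C)) / 2 = 1.7644e-02 M. pH = -log(1.7644e-02) = 1.75.

pH = 1.75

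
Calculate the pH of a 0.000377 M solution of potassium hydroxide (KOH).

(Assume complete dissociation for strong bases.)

[OH⁻] = 0.000377 M for strong base. pOH = -log[OH⁻] = 3.42, pH = 14 - pOH

pH = 10.58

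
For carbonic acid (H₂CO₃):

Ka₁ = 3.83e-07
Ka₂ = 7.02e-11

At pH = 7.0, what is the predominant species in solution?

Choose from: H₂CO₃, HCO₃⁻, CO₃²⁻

pKa₁ = 6.42, pKa₂ = 10.15. For a polyprotic acid the predominant species crosses at each pKa: below pKa_n the protonated form dominates, above it the deprotonated form does. At pH = 7.0, the predominant species is HCO₃⁻.

HCO₃⁻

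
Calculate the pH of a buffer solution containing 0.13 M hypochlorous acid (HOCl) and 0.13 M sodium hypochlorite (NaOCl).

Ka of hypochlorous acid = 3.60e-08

pKa = -log(3.60e-08) = 7.44. pH = pKa + log([A⁻]/[HA]) = 7.44 + log(0.13/0.13)

pH = 7.44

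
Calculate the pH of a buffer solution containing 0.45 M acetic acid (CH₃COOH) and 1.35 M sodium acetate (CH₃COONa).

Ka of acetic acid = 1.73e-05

pKa = -log(1.73e-05) = 4.76. pH = pKa + log([A⁻]/[HA]) = 4.76 + log(1.35/0.45)

pH = 5.24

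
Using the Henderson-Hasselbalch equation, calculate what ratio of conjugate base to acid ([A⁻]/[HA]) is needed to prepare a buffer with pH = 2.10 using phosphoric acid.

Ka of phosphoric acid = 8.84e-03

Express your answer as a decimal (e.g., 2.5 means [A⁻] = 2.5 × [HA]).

pKa = -log(8.84e-03) = 2.0535. pH = pKa + log([A⁻]/[HA]), so log([A⁻]/[HA]) = pH − pKa = 2.10 − 2.0535 = 0.0465. [A⁻]/[HA] = 10^(0.0465) = 1.11

[A⁻]/[HA] = 1.11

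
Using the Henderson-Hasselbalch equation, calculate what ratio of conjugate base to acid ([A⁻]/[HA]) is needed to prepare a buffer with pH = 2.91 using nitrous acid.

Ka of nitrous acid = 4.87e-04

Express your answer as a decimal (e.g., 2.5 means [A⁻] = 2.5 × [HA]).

pKa = -log(4.87e-04) = 3.3125. pH = pKa + log([A⁻]/[HA]), so log([A⁻]/[HA]) = pH − pKa = 2.91 − 3.3125 = -0.4025. [A⁻]/[HA] = 10^(-0.4025) = 0.396

[A⁻]/[HA] = 0.396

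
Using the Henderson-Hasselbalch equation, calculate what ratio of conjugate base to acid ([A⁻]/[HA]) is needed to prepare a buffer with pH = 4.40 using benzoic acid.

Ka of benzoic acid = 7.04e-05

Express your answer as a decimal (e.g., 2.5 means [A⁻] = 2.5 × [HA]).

pKa = -log(7.04e-05) = 4.1524. pH = pKa + log([A⁻]/[HA]), so log([A⁻]/[HA]) = pH − pKa = 4.40 − 4.1524 = 0.2476. [A⁻]/[HA] = 10^(0.2476) = 1.77

[A⁻]/[HA] = 1.77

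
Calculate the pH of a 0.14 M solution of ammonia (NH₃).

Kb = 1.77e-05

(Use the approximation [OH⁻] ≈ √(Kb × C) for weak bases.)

[OH⁻] = √(Kb × C) = √(1.77e-05 × 0.14) = 1.5742e-03. pOH = 2.80, pH = 14 - pOH

pH = 11.20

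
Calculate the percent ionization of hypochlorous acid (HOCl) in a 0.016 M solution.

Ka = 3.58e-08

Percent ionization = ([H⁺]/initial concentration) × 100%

Using Ka equilibrium: x² + Ka×x - Ka×C = 0. Solving: [H⁺] = 2.3915e-05. Percent = (2.3915e-05/0.016) × 100

Percent ionization = 0.149%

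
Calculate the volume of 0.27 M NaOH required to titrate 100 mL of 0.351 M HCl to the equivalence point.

At equivalence: moles acid = moles base. moles HCl = 0.351 × 100/1000 = 0.0351 mol. V_base = moles / 0.27 × 1000 = 130.0 mL.

V_{base} = 130.0 mL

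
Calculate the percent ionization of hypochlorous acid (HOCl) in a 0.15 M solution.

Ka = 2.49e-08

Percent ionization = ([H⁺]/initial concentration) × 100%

Using Ka equilibrium: x² + Ka×x - Ka×C = 0. Solving: [H⁺] = 6.1102e-05. Percent = (6.1102e-05/0.15) × 100

Percent ionization = 0.0407%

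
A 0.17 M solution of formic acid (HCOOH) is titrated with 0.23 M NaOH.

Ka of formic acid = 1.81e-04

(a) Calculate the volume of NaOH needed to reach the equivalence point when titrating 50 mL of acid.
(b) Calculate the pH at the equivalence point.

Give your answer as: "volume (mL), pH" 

moles acid = 0.17 × 50/1000 = 0.0085 mol; V_base = moles/0.23 × 1000 = 37.0 mL. At equivalence only the conjugate base is present: [A⁻] = 0.0085/0.087 = 9.7750e-02 M. Kb = Kw/Ka = 5.52e-11; [OH⁻] = √(Kb × [A⁻]) = 2.3239e-06; pOH = 5.63; pH = 14 - pOH = 8.37.

V = 37.0 mL, pH = 8.37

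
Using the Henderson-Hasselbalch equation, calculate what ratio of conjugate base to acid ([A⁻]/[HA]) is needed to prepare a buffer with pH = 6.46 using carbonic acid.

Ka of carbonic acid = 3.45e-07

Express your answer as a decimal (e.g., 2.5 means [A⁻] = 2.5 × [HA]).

pKa = -log(3.45e-07) = 6.4622. pH = pKa + log([A⁻]/[HA]), so log([A⁻]/[HA]) = pH − pKa = 6.46 − 6.4622 = -0.0022. [A⁻]/[HA] = 10^(-0.0022) = 0.995

[A⁻]/[HA] = 0.995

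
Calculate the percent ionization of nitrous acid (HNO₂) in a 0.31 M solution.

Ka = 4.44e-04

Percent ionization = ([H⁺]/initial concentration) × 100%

Using Ka equilibrium: x² + Ka×x - Ka×C = 0. Solving: [H⁺] = 1.1512e-02. Percent = (1.1512e-02/0.31) × 100

Percent ionization = 3.71%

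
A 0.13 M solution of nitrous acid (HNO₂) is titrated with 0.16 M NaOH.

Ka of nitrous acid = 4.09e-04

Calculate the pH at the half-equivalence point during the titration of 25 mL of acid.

At half-equivalence [HA] = [A⁻], so Henderson-Hasselbalch gives pH = pKa = -log(4.09e-04) = 3.39.

pH = pKa = 3.39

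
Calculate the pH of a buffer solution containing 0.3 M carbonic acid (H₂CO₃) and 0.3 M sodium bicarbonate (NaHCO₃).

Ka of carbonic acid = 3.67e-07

pKa = -log(3.67e-07) = 6.44. pH = pKa + log([A⁻]/[HA]) = 6.44 + log(0.3/0.3)

pH = 6.44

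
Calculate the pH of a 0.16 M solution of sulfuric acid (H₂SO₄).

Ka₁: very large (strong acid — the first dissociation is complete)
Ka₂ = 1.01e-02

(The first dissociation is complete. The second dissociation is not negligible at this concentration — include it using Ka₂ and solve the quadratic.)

First dissociation is complete: [H⁺]₀ = [HSO₄⁻]₀ = C = 0.16 M. Second dissociation HSO₄⁻ ⇌ H⁺ + SO₄²⁻: let x = [SO₄²⁻]. Ka₂ = (C + x)·x / (C − x) = 1.01e-02 → x² + (C + Ka₂)·x − Ka₂·C = 0 → x² + 0.17010·x − 1.616e-03 = 0. x = (−0.17010 + √(0.17010² + 4 × 1.616e-03)) / 2 = 9.0218e-03 M. [H⁺] = C + x = 0.16 + 9.0218e-03 = 1.6902e-01 M. pH = -log(1.6902e-01) = 0.77.

pH = 0.77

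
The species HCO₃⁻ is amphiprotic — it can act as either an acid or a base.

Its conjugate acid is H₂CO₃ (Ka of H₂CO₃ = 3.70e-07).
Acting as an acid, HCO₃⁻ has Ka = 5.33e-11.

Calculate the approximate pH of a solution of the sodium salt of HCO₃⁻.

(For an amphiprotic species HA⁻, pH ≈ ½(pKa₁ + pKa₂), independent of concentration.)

pKa₁ = -log(3.70e-07) = 6.43; pKa₂ = -log(5.33e-11) = 10.27. For an amphiprotic species, pH ≈ ½(pKa₁ + pKa₂) = ½(6.43 + 10.27) = 8.35.

pH = 8.35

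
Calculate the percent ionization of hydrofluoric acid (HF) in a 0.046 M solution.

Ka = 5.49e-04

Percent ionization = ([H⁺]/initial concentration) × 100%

Using Ka equilibrium: x² + Ka×x - Ka×C = 0. Solving: [H⁺] = 4.7583e-03. Percent = (4.7583e-03/0.046) × 100

Percent ionization = 10.3%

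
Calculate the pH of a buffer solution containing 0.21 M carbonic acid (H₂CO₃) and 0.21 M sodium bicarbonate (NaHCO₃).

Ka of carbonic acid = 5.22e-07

pKa = -log(5.22e-07) = 6.28. pH = pKa + log([A⁻]/[HA]) = 6.28 + log(0.21/0.21)

pH = 6.28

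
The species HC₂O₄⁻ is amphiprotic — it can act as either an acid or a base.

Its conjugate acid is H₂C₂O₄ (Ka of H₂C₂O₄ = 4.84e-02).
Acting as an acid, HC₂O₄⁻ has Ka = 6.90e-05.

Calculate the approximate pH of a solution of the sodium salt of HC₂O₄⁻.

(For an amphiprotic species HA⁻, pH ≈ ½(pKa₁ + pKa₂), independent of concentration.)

pKa₁ = -log(4.84e-02) = 1.32; pKa₂ = -log(6.90e-05) = 4.16. For an amphiprotic species, pH ≈ ½(pKa₁ + pKa₂) = ½(1.32 + 4.16) = 2.74.

pH = 2.74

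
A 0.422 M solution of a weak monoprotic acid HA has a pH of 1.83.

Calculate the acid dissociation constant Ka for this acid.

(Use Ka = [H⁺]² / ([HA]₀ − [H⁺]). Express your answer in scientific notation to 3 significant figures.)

[H⁺] = 10^(−pH) = 10^(−1.83) = 1.479e-02 M. For HA ⇌ H⁺ + A⁻, Ka = [H⁺][A⁻]/[HA] = [H⁺]² / ([HA]₀ − [H⁺]) = (1.479e-02)² / (0.422 − 1.479e-02) = 5.37e-04.

K_a = 5.37e-04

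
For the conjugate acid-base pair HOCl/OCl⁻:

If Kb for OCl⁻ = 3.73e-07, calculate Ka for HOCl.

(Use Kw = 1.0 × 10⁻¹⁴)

For a conjugate pair Ka × Kb = Kw, so Ka = Kw/Kb = 1.0 × 10⁻¹⁴ / 3.73e-07 = 2.68e-08.

K_a = 2.68e-08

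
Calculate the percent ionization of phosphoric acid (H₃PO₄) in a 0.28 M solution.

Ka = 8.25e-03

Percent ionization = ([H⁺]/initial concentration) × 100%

Using Ka equilibrium: x² + Ka×x - Ka×C = 0. Solving: [H⁺] = 4.4114e-02. Percent = (4.4114e-02/0.28) × 100

Percent ionization = 15.8%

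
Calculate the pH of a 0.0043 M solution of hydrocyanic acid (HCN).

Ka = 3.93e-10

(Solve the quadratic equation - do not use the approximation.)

x² + Ka×x - Ka×C = 0. Using quadratic formula: [H⁺] = 1.2998e-06

pH = 5.89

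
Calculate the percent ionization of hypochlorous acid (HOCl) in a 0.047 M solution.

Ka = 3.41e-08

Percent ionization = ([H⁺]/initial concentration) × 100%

Using Ka equilibrium: x² + Ka×x - Ka×C = 0. Solving: [H⁺] = 4.0017e-05. Percent = (4.0017e-05/0.047) × 100

Percent ionization = 0.0851%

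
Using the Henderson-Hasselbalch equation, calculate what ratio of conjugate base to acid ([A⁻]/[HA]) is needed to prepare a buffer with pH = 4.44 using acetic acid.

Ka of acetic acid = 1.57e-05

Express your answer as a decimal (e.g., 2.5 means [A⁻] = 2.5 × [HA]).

pKa = -log(1.57e-05) = 4.8041. pH = pKa + log([A⁻]/[HA]), so log([A⁻]/[HA]) = pH − pKa = 4.44 − 4.8041 = -0.3641. [A⁻]/[HA] = 10^(-0.3641) = 0.432

[A⁻]/[HA] = 0.432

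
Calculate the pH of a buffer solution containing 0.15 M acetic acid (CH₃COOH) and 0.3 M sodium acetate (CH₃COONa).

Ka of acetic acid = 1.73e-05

pKa = -log(1.73e-05) = 4.76. pH = pKa + log([A⁻]/[HA]) = 4.76 + log(0.3/0.15)

pH = 5.06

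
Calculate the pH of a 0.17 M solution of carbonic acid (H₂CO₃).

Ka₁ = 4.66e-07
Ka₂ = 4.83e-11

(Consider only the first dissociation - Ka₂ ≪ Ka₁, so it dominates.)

First dissociation dominates. From Ka₁ = [H⁺][HA⁻]/[H₂A], x² + Ka₁·x − Ka₁·C = 0 with C = 0.17 M and Ka₁ = 4.66e-07. Solving: [H⁺] = (−Ka₁ + √(Ka₁² + 4·Ka₁·C)) / 2 = 2.8123e-04 M. pH = -log(2.8123e-04) = 3.55.

pH = 3.55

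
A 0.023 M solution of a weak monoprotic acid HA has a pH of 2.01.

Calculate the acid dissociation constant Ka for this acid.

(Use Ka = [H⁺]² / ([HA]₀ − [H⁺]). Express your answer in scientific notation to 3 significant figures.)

[H⁺] = 10^(−pH) = 10^(−2.01) = 9.772e-03 M. For HA ⇌ H⁺ + A⁻, Ka = [H⁺][A⁻]/[HA] = [H⁺]² / ([HA]₀ − [H⁺]) = (9.772e-03)² / (0.023 − 9.772e-03) = 7.22e-03.

K_a = 7.22e-03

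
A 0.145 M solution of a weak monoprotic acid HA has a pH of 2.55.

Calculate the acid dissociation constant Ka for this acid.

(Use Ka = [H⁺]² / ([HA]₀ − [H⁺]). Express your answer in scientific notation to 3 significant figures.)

[H⁺] = 10^(−pH) = 10^(−2.55) = 2.818e-03 M. For HA ⇌ H⁺ + A⁻, Ka = [H⁺][A⁻]/[HA] = [H⁺]² / ([HA]₀ − [H⁺]) = (2.818e-03)² / (0.145 − 2.818e-03) = 5.59e-05.

K_a = 5.59e-05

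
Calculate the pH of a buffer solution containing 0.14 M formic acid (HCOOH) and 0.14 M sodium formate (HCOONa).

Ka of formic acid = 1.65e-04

pKa = -log(1.65e-04) = 3.78. pH = pKa + log([A⁻]/[HA]) = 3.78 + log(0.14/0.14)

pH = 3.78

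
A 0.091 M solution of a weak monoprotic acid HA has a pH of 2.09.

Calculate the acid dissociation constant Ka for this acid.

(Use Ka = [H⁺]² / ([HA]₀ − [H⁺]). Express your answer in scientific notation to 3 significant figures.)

[H⁺] = 10^(−pH) = 10^(−2.09) = 8.128e-03 M. For HA ⇌ H⁺ + A⁻, Ka = [H⁺][A⁻]/[HA] = [H⁺]² / ([HA]₀ − [H⁺]) = (8.128e-03)² / (0.091 − 8.128e-03) = 7.97e-04.

K_a = 7.97e-04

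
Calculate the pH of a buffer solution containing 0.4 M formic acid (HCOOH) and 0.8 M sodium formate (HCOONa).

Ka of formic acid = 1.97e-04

pKa = -log(1.97e-04) = 3.71. pH = pKa + log([A⁻]/[HA]) = 3.71 + log(0.8/0.4)

pH = 4.01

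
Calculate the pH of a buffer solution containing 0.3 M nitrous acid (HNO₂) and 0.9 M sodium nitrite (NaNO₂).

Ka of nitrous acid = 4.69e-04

pKa = -log(4.69e-04) = 3.33. pH = pKa + log([A⁻]/[HA]) = 3.33 + log(0.9/0.3)

pH = 3.81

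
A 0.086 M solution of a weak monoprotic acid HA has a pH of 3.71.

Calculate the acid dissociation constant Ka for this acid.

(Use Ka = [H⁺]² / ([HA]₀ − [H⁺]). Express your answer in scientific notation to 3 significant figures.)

[H⁺] = 10^(−pH) = 10^(−3.71) = 1.950e-04 M. For HA ⇌ H⁺ + A⁻, Ka = [H⁺][A⁻]/[HA] = [H⁺]² / ([HA]₀ − [H⁺]) = (1.950e-04)² / (0.086 − 1.950e-04) = 4.43e-07.

K_a = 4.43e-07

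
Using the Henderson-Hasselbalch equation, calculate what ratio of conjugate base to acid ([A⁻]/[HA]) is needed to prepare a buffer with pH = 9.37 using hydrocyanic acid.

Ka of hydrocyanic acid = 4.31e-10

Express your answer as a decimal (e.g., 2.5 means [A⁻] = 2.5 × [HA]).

pKa = -log(4.31e-10) = 9.3655. pH = pKa + log([A⁻]/[HA]), so log([A⁻]/[HA]) = pH − pKa = 9.37 − 9.3655 = 0.0045. [A⁻]/[HA] = 10^(0.0045) = 1.01

[A⁻]/[HA] = 1.01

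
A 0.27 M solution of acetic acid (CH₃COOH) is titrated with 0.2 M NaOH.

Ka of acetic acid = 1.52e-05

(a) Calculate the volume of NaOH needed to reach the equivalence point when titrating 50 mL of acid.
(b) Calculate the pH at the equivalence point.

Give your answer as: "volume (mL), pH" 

moles acid = 0.27 × 50/1000 = 0.0135 mol; V_base = moles/0.2 × 1000 = 67.5 mL. At equivalence only the conjugate base is present: [A⁻] = 0.0135/0.117 = 1.1489e-01 M. Kb = Kw/Ka = 6.58e-10; [OH⁻] = √(Kb × [A⁻]) = 8.6941e-06; pOH = 5.06; pH = 14 - pOH = 8.94.

V = 67.5 mL, pH = 8.94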